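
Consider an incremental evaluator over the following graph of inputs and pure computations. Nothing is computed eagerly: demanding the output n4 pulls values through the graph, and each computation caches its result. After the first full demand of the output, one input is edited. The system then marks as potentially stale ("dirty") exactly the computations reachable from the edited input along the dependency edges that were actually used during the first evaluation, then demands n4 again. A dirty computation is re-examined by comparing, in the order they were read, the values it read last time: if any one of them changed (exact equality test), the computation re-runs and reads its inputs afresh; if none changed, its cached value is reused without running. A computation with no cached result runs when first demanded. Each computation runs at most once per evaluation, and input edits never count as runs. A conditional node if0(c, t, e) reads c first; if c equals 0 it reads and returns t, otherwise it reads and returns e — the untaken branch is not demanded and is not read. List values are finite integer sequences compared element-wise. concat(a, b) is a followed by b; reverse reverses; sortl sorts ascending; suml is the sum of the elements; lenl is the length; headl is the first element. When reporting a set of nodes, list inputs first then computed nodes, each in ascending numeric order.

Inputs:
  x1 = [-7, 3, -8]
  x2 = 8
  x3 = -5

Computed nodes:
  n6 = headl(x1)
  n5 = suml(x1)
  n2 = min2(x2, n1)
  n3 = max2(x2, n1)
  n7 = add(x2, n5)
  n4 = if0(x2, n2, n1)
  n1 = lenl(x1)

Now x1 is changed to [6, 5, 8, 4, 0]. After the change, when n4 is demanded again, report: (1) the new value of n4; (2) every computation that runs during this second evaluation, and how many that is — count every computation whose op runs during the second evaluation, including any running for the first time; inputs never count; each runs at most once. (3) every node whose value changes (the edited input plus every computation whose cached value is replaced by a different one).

Initial pass — values computed on the first demand:
  n1 = lenl([-7, 3, -8]) = 3
  n4 = if0(x2=8 -> else branch n1) = 3

Second demand — change propagation:
  n1: re-runs because x1 [-7, 3, -8]->[6, 5, 8, 4, 0]; new result 5.
  n4: re-runs because n1 3->5; new result 5.

n4 now evaluates to 5.
Run set: n1, n4 (2 run).
Changed values: x1, n1, n4.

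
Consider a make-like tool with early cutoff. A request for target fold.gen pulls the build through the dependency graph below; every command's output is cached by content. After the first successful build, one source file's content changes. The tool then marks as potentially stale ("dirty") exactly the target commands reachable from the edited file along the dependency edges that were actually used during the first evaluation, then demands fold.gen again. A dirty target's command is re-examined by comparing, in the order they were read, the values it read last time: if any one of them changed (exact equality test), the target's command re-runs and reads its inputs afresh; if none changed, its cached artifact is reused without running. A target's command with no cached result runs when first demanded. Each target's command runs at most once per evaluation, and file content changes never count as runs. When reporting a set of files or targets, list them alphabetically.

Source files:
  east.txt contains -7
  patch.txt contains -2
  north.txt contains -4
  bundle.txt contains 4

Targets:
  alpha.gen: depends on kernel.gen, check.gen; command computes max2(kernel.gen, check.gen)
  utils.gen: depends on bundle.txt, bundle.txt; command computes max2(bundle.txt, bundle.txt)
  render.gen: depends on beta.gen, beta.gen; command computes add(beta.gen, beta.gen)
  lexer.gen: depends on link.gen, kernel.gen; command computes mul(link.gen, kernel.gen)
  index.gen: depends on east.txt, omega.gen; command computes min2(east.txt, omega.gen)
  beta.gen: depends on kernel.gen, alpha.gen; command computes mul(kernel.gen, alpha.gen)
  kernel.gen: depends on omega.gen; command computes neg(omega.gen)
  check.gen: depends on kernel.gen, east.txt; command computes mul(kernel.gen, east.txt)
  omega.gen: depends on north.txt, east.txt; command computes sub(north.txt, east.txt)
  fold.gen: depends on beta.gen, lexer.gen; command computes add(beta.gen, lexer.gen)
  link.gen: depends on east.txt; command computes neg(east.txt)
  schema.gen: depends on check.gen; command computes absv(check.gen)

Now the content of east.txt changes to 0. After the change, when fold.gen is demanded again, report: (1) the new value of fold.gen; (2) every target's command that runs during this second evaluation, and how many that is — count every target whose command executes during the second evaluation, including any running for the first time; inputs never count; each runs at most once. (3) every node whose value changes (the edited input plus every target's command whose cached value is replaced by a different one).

Demanding fold.gen again yields 16.
8 target commands run: alpha.gen, beta.gen, check.gen, fold.gen, kernel.gen, lexer.gen, link.gen, omega.gen.
The nodes whose values change: alpha.gen, beta.gen, check.gen, east.txt, fold.gen, kernel.gen, lexer.gen, link.gen, omega.gen.

First demand of the output computes:
  link.gen = neg(-7) = 7
  omega.gen = sub(-4, -7) = 3
  kernel.gen = neg(3) = -3
  check.gen = mul(-3, -7) = 21
  alpha.gen = max2(-3, 21) = 21
  beta.gen = mul(-3, 21) = -63
  lexer.gen = mul(7, -3) = -21
  fold.gen = add(-63, -21) = -84

After the edit, cleaning proceeds:
  link.gen: a read changed (east.txt -7->0) — executes, giving 0.
  omega.gen: a read changed (east.txt -7->0) — executes, giving -4.
  kernel.gen: a read changed (omega.gen 3->-4) — executes, giving 4.
  check.gen: a read changed (kernel.gen -3->4; east.txt -7->0) — executes, giving 0.
  alpha.gen: a read changed (kernel.gen -3->4; check.gen 21->0) — executes, giving 4.
  beta.gen: a read changed (kernel.gen -3->4; alpha.gen 21->4) — executes, giving 16.
  lexer.gen: a read changed (link.gen 7->0; kernel.gen -3->4) — executes, giving 0.
  fold.gen: a read changed (beta.gen -63->16; lexer.gen -21->0) — executes, giving 16.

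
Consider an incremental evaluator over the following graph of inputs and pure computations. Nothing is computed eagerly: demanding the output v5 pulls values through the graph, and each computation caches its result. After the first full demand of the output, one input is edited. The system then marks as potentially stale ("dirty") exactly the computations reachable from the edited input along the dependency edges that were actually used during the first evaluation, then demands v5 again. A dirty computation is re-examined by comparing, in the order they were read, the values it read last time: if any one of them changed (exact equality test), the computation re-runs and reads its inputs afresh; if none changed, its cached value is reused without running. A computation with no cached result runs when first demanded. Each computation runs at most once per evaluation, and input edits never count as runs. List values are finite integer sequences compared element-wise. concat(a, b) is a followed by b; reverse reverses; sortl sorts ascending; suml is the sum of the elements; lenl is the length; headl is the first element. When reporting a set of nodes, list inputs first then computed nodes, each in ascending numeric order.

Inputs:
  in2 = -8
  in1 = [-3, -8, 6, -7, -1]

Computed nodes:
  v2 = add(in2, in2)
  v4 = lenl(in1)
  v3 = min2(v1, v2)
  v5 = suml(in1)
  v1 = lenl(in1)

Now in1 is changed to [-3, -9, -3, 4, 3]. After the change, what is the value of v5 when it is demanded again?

v5 now evaluates to -8.

Initial pass — values computed on the first demand:
  v5 = suml([-3, -8, 6, -7, -1]) = -13

Second demand — change propagation:
  v5: re-runs because in1 [-3, -8, 6, -7, -1]->[-3, -9, -3, 4, 3]; new result -8.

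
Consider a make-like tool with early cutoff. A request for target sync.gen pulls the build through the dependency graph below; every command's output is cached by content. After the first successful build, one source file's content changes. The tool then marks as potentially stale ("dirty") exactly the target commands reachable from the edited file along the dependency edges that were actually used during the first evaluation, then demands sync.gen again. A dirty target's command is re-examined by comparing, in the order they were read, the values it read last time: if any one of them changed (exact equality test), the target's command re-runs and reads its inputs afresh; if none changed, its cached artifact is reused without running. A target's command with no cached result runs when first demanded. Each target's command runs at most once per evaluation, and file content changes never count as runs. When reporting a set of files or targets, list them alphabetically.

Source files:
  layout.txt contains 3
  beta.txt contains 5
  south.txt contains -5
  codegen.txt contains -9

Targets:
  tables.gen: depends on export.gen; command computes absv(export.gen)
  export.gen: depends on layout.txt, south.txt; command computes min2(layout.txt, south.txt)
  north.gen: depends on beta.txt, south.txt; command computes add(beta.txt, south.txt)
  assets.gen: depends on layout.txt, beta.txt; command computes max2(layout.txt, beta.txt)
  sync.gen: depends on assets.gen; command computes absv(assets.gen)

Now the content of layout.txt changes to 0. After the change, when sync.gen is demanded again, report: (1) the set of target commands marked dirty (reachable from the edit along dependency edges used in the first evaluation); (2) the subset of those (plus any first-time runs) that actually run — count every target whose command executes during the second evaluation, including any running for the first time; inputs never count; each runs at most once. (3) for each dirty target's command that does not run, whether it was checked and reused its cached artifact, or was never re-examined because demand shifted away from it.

First demand of the output computes:
  assets.gen = max2(3, 5) = 5
  sync.gen = absv(5) = 5

After the edit, cleaning proceeds:
  assets.gen: a read changed (layout.txt 3->0) — executes, giving 5 — identical to its old value.
  sync.gen: dirty, but its reads are unchanged (assets.gen unchanged); cached 5 stands.

Note the absorption at assets.gen: it re-runs yet its value is the same, leaving the output's value untouched.

The edit dirties: assets.gen, sync.gen.
1 target commands run: assets.gen.
Cache hits after checking: sync.gen.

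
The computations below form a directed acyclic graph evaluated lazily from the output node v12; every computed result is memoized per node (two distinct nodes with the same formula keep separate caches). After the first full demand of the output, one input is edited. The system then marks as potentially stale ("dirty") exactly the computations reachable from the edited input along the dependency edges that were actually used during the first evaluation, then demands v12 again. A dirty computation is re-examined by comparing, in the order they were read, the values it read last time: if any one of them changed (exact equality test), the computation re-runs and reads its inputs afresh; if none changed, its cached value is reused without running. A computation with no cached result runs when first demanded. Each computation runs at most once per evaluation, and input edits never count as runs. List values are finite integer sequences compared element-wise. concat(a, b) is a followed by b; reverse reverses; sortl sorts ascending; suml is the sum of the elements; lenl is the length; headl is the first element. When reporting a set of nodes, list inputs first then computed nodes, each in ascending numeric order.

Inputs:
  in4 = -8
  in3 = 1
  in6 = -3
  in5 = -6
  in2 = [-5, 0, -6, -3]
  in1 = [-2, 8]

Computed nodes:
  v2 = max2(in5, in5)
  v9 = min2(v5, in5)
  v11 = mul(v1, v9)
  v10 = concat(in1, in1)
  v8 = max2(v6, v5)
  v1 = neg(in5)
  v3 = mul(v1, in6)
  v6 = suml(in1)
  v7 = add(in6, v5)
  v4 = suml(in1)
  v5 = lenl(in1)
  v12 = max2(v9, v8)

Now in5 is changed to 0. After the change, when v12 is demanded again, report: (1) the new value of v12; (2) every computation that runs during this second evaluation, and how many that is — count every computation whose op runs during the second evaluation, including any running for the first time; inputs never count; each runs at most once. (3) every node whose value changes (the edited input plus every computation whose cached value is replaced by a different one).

Demanding v12 again yields 6.
2 computations run: v9, v12.
The nodes whose values change: in5, v9.

First demand of the output computes:
  v5 = lenl([-2, 8]) = 2
  v6 = suml([-2, 8]) = 6
  v8 = max2(6, 2) = 6
  v9 = min2(2, -6) = -6
  v12 = max2(-6, 6) = 6

After the edit, cleaning proceeds:
  v9: a read changed (in5 -6->0) — executes, giving 0.
  v12: a read changed (v9 -6->0) — executes, giving 6 — identical to its old value.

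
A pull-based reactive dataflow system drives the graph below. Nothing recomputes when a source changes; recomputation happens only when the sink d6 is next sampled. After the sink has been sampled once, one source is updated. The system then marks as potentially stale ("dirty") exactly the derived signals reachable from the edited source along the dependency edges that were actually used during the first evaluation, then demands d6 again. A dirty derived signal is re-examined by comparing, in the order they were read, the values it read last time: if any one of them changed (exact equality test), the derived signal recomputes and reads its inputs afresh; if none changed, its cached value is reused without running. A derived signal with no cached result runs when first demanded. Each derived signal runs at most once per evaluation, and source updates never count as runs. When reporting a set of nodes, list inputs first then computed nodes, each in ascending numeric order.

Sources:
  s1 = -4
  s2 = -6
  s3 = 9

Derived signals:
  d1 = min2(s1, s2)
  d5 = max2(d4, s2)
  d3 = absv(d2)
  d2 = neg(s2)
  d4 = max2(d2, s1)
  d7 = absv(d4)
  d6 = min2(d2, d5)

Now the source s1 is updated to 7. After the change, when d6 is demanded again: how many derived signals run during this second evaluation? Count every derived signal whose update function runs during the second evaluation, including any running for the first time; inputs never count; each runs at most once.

Derived signals that run: d4, d5, d6 — 3 in total.

First evaluation (everything demanded from the output):
  d2 = neg(-6) = 6
  d4 = max2(6, -4) = 6
  d5 = max2(6, -6) = 6
  d6 = min2(6, 6) = 6

Propagation after the edit:
  d4: runs — s1 -4->7; result 7.
  d5: runs — d4 6->7; result 7.
  d6: runs — d5 6->7; result 6 (same value as before).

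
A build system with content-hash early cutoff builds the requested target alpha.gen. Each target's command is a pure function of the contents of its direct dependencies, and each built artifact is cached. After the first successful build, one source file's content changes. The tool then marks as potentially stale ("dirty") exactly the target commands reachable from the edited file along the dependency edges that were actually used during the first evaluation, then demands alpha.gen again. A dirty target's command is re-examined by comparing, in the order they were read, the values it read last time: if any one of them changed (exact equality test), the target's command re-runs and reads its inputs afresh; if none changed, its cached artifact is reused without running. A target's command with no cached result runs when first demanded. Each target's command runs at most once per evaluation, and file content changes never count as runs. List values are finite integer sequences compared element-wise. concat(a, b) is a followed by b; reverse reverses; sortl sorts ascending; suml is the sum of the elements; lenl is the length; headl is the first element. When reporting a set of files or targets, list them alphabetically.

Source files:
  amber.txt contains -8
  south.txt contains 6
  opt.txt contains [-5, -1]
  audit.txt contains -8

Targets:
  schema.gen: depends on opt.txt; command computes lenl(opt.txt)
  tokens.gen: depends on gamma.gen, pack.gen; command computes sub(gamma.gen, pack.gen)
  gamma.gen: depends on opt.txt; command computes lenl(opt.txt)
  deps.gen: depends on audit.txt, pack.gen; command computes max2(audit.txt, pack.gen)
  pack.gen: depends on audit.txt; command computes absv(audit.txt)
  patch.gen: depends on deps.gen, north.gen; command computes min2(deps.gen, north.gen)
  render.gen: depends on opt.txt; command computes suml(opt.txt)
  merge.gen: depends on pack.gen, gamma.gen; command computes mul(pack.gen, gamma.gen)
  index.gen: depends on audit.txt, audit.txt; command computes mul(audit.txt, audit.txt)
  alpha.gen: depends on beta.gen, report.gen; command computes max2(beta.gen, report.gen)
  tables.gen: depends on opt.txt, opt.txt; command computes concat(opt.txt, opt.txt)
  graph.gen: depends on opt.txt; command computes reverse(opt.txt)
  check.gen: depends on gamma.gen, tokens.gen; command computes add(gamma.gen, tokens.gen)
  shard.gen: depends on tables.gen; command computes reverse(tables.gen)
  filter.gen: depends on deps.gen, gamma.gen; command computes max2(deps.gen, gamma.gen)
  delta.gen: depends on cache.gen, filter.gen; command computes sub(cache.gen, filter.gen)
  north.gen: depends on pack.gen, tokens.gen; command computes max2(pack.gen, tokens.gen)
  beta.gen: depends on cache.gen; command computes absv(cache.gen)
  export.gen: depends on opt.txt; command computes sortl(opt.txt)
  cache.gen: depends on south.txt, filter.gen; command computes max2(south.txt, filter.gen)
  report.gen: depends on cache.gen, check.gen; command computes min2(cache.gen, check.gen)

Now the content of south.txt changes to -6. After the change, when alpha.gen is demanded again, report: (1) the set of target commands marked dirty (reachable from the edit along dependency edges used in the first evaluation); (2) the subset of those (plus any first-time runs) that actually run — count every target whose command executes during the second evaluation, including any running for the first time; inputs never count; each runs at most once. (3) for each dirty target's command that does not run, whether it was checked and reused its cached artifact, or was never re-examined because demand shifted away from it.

First evaluation (everything demanded from the output):
  gamma.gen = lenl([-5, -1]) = 2
  pack.gen = absv(-8) = 8
  deps.gen = max2(-8, 8) = 8
  filter.gen = max2(8, 2) = 8
  cache.gen = max2(6, 8) = 8
  beta.gen = absv(8) = 8
  tokens.gen = sub(2, 8) = -6
  check.gen = add(2, -6) = -4
  report.gen = min2(8, -4) = -4
  alpha.gen = max2(8, -4) = 8

Propagation after the edit:
  cache.gen: runs — south.txt 6->-6; result 8 (same value as before).
  beta.gen: checked — values it read are unchanged (cache.gen unchanged); reused cached 8 without running.
  report.gen: checked — values it read are unchanged (cache.gen unchanged, check.gen unchanged); reused cached -4 without running.
  alpha.gen: checked — values it read are unchanged (beta.gen unchanged, report.gen unchanged); reused cached 8 without running.

Key observation: the change is absorbed at cache.gen — it re-runs but produces the same value, and the output's value is unchanged.

Marked dirty: alpha.gen, beta.gen, cache.gen, report.gen.
Target commands that run: cache.gen — 1 in total.
Checked but reused from cache: alpha.gen, beta.gen, report.gen.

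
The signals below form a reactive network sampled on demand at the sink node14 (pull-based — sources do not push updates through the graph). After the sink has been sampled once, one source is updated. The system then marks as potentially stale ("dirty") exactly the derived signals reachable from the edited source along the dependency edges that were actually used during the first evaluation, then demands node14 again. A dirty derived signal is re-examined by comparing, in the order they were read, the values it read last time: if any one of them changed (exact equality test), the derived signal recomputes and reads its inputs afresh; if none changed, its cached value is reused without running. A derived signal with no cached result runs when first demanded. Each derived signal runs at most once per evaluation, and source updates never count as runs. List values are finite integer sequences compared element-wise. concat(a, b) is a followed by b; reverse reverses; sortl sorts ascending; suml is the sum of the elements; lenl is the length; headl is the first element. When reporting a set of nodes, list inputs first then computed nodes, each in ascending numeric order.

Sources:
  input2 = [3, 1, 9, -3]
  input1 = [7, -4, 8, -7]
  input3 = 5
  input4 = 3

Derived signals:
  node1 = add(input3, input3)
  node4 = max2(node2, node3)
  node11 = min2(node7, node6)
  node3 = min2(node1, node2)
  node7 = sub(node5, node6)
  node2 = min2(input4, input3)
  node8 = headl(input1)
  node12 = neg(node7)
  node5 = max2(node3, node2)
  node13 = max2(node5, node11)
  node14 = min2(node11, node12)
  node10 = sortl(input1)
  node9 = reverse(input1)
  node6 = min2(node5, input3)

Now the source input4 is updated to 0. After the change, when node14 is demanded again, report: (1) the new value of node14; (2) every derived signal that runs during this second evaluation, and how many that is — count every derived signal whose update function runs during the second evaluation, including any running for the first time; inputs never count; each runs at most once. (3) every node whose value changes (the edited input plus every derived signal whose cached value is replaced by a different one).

Initial pass — values computed on the first demand:
  node1 = add(5, 5) = 10
  node2 = min2(3, 5) = 3
  node3 = min2(10, 3) = 3
  node5 = max2(3, 3) = 3
  node6 = min2(3, 5) = 3
  node7 = sub(3, 3) = 0
  node11 = min2(0, 3) = 0
  node12 = neg(0) = 0
  node14 = min2(0, 0) = 0

Second demand — change propagation:
  node2: re-runs because input4 3->0; new result 0.
  node3: re-runs because node2 3->0; new result 0.
  node5: re-runs because node3 3->0; node2 3->0; new result 0.
  node6: re-runs because node5 3->0; new result 0.
  node7: re-runs because node5 3->0; node6 3->0; new result 0 (unchanged).
  node11: re-runs because node6 3->0; new result 0 (unchanged).
  node12: re-examined; everything it read last time is the same (node7 unchanged) — cache 0 kept, no run.
  node14: re-examined; everything it read last time is the same (node11 unchanged, node12 unchanged) — cache 0 kept, no run.

The important point: at node12 every value read last time is unchanged, so the dirty flag clears without a run.

node14 now evaluates to 0.
Run set: node2, node3, node5, node6, node7, node11 (6 run).
Changed values: input4, node2, node3, node5, node6.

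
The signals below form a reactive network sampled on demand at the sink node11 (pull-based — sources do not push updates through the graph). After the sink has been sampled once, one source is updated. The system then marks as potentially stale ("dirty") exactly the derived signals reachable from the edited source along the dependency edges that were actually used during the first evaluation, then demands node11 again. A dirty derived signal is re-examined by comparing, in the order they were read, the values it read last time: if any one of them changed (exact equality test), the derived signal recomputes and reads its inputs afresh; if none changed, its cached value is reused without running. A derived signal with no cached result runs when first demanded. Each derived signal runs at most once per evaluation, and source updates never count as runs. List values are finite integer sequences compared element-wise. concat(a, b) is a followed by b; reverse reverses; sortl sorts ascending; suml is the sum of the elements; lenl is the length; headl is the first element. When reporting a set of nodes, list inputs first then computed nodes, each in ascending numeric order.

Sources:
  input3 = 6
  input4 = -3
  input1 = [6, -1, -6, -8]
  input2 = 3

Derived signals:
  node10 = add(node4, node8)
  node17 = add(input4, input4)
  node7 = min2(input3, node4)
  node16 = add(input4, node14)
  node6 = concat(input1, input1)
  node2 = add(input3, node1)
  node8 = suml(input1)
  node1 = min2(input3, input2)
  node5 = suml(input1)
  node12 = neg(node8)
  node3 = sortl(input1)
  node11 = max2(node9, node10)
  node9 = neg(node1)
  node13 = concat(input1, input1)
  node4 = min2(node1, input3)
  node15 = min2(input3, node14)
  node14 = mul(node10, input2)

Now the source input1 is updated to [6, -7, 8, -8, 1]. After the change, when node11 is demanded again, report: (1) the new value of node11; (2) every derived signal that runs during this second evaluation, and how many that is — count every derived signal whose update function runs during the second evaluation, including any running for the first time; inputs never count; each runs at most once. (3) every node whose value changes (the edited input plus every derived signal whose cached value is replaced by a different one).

Initial pass — values computed on the first demand:
  node1 = min2(6, 3) = 3
  node4 = min2(3, 6) = 3
  node8 = suml([6, -1, -6, -8]) = -9
  node9 = neg(3) = -3
  node10 = add(3, -9) = -6
  node11 = max2(-3, -6) = -3

Second demand — change propagation:
  node8: re-runs because input1 [6, -1, -6, -8]->[6, -7, 8, -8, 1]; new result 0.
  node10: re-runs because node8 -9->0; new result 3.
  node11: re-runs because node10 -6->3; new result 3.

node11 now evaluates to 3.
Run set: node8, node10, node11 (3 run).
Changed values: input1, node8, node10, node11.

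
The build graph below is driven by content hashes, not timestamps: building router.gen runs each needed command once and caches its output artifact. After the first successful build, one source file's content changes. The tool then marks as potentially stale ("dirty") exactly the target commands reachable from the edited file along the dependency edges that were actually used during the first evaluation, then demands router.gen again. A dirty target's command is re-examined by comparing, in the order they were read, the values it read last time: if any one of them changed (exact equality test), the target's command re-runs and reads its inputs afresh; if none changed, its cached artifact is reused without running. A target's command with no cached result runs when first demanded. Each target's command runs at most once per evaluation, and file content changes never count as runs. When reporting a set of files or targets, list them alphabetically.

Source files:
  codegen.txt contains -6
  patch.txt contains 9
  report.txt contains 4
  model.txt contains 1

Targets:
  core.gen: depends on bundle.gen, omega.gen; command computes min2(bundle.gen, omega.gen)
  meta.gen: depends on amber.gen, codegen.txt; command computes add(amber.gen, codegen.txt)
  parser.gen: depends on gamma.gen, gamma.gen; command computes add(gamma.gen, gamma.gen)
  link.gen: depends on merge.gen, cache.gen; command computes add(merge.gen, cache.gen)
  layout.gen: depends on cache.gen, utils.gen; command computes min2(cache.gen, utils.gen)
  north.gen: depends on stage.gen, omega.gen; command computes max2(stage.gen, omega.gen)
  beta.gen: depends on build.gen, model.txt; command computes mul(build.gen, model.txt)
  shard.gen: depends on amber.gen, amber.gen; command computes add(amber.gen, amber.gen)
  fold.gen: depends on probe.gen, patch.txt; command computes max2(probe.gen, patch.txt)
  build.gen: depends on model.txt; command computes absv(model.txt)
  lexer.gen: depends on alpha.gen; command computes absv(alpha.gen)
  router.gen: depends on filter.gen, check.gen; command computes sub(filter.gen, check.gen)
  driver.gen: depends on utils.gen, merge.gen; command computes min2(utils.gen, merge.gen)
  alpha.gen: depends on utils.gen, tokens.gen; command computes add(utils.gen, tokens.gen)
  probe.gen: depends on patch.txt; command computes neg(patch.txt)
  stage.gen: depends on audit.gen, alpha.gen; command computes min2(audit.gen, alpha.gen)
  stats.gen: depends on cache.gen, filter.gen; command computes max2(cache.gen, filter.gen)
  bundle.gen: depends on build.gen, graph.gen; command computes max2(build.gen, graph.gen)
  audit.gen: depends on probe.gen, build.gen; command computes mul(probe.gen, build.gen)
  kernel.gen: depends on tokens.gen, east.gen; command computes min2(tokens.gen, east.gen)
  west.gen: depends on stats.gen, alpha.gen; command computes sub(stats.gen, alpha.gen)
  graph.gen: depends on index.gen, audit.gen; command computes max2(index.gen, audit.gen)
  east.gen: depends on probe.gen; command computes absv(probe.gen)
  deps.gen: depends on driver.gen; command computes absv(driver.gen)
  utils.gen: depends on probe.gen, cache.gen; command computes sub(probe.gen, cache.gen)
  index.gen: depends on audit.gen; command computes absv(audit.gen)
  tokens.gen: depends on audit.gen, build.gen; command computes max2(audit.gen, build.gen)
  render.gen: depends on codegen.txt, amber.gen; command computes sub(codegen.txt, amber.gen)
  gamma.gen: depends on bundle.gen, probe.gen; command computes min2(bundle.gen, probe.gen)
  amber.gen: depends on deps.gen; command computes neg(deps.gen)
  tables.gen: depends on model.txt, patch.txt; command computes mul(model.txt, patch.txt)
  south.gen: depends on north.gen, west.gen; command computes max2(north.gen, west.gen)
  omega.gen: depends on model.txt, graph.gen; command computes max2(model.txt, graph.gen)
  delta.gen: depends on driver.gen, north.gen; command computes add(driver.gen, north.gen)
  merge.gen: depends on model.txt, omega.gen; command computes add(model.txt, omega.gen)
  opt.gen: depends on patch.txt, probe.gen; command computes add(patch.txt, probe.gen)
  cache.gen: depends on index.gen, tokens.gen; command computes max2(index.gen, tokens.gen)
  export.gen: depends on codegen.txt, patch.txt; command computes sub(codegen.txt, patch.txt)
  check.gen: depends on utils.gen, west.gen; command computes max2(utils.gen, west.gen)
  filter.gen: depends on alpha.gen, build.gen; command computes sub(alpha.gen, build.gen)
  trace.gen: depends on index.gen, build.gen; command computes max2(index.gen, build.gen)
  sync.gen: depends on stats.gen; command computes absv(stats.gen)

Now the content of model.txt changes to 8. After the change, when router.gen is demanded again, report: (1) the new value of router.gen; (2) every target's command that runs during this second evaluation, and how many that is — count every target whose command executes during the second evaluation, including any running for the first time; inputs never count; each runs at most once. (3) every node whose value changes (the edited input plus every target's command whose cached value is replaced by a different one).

Initial pass — values computed on the first demand:
  build.gen = absv(1) = 1
  probe.gen = neg(9) = -9
  audit.gen = mul(-9, 1) = -9
  index.gen = absv(-9) = 9
  tokens.gen = max2(-9, 1) = 1
  cache.gen = max2(9, 1) = 9
  utils.gen = sub(-9, 9) = -18
  alpha.gen = add(-18, 1) = -17
  filter.gen = sub(-17, 1) = -18
  stats.gen = max2(9, -18) = 9
  west.gen = sub(9, -17) = 26
  check.gen = max2(-18, 26) = 26
  router.gen = sub(-18, 26) = -44

Second demand — change propagation:
  build.gen: re-runs because model.txt 1->8; new result 8.
  audit.gen: re-runs because build.gen 1->8; new result -72.
  index.gen: re-runs because audit.gen -9->-72; new result 72.
  tokens.gen: re-runs because audit.gen -9->-72; build.gen 1->8; new result 8.
  cache.gen: re-runs because index.gen 9->72; tokens.gen 1->8; new result 72.
  utils.gen: re-runs because cache.gen 9->72; new result -81.
  alpha.gen: re-runs because utils.gen -18->-81; tokens.gen 1->8; new result -73.
  filter.gen: re-runs because alpha.gen -17->-73; build.gen 1->8; new result -81.
  stats.gen: re-runs because cache.gen 9->72; filter.gen -18->-81; new result 72.
  west.gen: re-runs because stats.gen 9->72; alpha.gen -17->-73; new result 145.
  check.gen: re-runs because utils.gen -18->-81; west.gen 26->145; new result 145.
  router.gen: re-runs because filter.gen -18->-81; check.gen 26->145; new result -226.

router.gen now evaluates to -226.
Run set: alpha.gen, audit.gen, build.gen, cache.gen, check.gen, filter.gen, index.gen, router.gen, stats.gen, tokens.gen, utils.gen, west.gen (12 run).
Changed values: alpha.gen, audit.gen, build.gen, cache.gen, check.gen, filter.gen, index.gen, model.txt, router.gen, stats.gen, tokens.gen, utils.gen, west.gen.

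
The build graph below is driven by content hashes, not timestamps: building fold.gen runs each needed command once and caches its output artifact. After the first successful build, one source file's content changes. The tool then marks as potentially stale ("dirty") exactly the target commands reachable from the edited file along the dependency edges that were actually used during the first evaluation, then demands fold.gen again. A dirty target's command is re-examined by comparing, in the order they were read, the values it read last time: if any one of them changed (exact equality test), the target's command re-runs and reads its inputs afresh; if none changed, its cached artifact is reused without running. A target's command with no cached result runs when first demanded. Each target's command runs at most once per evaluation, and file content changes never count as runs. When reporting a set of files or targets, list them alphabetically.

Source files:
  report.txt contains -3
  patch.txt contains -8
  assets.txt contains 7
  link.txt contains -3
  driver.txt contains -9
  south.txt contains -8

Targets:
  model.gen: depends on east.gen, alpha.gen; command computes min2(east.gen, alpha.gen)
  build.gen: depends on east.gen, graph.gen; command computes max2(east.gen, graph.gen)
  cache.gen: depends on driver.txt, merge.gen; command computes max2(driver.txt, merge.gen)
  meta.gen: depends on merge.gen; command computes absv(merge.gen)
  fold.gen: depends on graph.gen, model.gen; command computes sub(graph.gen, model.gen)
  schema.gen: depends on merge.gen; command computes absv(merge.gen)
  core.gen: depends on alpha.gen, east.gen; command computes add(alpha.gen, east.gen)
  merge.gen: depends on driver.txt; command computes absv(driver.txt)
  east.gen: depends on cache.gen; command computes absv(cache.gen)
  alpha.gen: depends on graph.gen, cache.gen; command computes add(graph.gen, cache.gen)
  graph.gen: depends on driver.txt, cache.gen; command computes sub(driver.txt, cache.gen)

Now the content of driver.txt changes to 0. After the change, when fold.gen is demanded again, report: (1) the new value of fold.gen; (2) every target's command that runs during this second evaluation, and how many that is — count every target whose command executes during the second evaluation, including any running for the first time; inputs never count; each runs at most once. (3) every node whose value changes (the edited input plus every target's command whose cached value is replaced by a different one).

fold.gen now evaluates to 0.
Run set: alpha.gen, cache.gen, east.gen, fold.gen, graph.gen, merge.gen, model.gen (7 run).
Changed values: alpha.gen, cache.gen, driver.txt, east.gen, fold.gen, graph.gen, merge.gen, model.gen.

Initial pass — values computed on the first demand:
  merge.gen = absv(-9) = 9
  cache.gen = max2(-9, 9) = 9
  east.gen = absv(9) = 9
  graph.gen = sub(-9, 9) = -18
  alpha.gen = add(-18, 9) = -9
  model.gen = min2(9, -9) = -9
  fold.gen = sub(-18, -9) = -9

Second demand — change propagation:
  merge.gen: re-runs because driver.txt -9->0; new result 0.
  cache.gen: re-runs because driver.txt -9->0; merge.gen 9->0; new result 0.
  east.gen: re-runs because cache.gen 9->0; new result 0.
  graph.gen: re-runs because driver.txt -9->0; cache.gen 9->0; new result 0.
  alpha.gen: re-runs because graph.gen -18->0; cache.gen 9->0; new result 0.
  model.gen: re-runs because east.gen 9->0; alpha.gen -9->0; new result 0.
  fold.gen: re-runs because graph.gen -18->0; model.gen -9->0; new result 0.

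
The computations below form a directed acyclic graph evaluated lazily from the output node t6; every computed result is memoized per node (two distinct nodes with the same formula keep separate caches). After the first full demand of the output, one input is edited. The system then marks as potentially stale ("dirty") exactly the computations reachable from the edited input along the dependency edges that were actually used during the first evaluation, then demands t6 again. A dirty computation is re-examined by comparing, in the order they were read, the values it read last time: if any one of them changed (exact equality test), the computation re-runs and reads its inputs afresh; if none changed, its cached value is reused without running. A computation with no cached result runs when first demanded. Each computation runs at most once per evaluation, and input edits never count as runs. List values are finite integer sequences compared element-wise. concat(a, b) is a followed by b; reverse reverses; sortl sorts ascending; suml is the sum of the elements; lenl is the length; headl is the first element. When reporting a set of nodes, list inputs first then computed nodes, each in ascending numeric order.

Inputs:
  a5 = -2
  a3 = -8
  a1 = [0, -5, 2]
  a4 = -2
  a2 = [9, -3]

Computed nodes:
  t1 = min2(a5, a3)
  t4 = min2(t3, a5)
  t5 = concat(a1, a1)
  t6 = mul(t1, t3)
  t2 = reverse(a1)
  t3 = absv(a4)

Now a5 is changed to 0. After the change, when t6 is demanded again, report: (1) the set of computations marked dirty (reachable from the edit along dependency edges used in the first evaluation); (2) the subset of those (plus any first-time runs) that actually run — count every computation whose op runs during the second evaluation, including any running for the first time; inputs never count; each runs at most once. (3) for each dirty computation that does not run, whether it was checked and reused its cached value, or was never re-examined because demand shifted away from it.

The edit dirties: t1, t6.
1 computations run: t1.
Cache hits after checking: t6.
Note the absorption at t1: it re-runs yet its value is the same, leaving the output's value untouched.

First demand of the output computes:
  t1 = min2(-2, -8) = -8
  t3 = absv(-2) = 2
  t6 = mul(-8, 2) = -16

After the edit, cleaning proceeds:
  t1: a read changed (a5 -2->0) — executes, giving -8 — identical to its old value.
  t6: dirty, but its reads are unchanged (t1 unchanged, t3 unchanged); cached -16 stands.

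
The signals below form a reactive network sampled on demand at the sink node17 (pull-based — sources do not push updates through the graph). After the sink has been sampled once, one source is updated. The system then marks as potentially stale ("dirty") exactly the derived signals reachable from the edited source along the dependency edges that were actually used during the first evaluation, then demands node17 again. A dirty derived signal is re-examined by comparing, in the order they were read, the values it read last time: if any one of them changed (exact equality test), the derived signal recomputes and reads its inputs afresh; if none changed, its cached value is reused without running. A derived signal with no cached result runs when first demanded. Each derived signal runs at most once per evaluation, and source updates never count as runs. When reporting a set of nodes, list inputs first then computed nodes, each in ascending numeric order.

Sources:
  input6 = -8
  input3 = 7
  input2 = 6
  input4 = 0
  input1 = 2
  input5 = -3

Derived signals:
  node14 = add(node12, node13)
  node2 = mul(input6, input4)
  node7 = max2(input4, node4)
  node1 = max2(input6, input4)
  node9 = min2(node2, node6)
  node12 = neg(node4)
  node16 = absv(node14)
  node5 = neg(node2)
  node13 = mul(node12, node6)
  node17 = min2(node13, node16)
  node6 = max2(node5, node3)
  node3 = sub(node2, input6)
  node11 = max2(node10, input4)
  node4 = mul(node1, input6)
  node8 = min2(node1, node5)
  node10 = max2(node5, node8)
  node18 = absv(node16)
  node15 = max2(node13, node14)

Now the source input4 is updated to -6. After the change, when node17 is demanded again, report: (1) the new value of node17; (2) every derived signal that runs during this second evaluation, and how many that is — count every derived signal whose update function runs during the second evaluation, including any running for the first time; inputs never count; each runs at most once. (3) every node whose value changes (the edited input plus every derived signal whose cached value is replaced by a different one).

node17 now evaluates to -2688.
Run set: node1, node2, node3, node4, node5, node6, node12, node13, node14, node16, node17 (11 run).
Changed values: input4, node1, node2, node3, node4, node5, node6, node12, node13, node14, node16, node17.

Initial pass — values computed on the first demand:
  node1 = max2(-8, 0) = 0
  node2 = mul(-8, 0) = 0
  node3 = sub(0, -8) = 8
  node4 = mul(0, -8) = 0
  node5 = neg(0) = 0
  node6 = max2(0, 8) = 8
  node12 = neg(0) = 0
  node13 = mul(0, 8) = 0
  node14 = add(0, 0) = 0
  node16 = absv(0) = 0
  node17 = min2(0, 0) = 0

Second demand — change propagation:
  node1: re-runs because input4 0->-6; new result -6.
  node2: re-runs because input4 0->-6; new result 48.
  node3: re-runs because node2 0->48; new result 56.
  node4: re-runs because node1 0->-6; new result 48.
  node5: re-runs because node2 0->48; new result -48.
  node6: re-runs because node5 0->-48; node3 8->56; new result 56.
  node12: re-runs because node4 0->48; new result -48.
  node13: re-runs because node12 0->-48; node6 8->56; new result -2688.
  node14: re-runs because node12 0->-48; node13 0->-2688; new result -2736.
  node16: re-runs because node14 0->-2736; new result 2736.
  node17: re-runs because node13 0->-2688; node16 0->2736; new result -2688.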